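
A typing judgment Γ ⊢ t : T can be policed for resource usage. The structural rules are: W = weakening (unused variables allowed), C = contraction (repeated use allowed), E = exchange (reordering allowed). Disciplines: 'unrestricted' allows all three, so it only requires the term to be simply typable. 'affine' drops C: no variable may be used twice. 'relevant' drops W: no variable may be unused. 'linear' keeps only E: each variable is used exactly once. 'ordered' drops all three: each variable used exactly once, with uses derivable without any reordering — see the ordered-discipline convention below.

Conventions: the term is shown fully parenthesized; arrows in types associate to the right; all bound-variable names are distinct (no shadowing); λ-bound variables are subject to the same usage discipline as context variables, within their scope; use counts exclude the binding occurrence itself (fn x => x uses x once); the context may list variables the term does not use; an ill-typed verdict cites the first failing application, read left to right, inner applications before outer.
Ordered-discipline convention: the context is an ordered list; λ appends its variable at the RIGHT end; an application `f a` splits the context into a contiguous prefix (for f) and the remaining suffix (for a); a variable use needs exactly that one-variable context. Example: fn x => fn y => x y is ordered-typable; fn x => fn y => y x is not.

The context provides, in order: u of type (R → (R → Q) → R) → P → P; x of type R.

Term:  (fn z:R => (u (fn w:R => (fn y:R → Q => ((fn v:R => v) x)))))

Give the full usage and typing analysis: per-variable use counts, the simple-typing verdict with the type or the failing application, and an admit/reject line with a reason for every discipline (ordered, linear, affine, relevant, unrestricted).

variable uses: u: 1×; x: 1×; z (λ-bound): 0×; w (λ-bound): 0×; y (λ-bound): 0×; v (λ-bound): 1×
use order (left to right): u, v, x
typing: ✓ — R → P → P
ordered: ✗ — unused: z, w, y — weakening required
linear: ✗ — unused: z, w, y — weakening required
affine: ✓ — at most one use each (u, x, z, w, y, v)
relevant: ✗ — unused: z, w, y — weakening required
unrestricted: ✓ — well-typed at R → P → P; no restrictions here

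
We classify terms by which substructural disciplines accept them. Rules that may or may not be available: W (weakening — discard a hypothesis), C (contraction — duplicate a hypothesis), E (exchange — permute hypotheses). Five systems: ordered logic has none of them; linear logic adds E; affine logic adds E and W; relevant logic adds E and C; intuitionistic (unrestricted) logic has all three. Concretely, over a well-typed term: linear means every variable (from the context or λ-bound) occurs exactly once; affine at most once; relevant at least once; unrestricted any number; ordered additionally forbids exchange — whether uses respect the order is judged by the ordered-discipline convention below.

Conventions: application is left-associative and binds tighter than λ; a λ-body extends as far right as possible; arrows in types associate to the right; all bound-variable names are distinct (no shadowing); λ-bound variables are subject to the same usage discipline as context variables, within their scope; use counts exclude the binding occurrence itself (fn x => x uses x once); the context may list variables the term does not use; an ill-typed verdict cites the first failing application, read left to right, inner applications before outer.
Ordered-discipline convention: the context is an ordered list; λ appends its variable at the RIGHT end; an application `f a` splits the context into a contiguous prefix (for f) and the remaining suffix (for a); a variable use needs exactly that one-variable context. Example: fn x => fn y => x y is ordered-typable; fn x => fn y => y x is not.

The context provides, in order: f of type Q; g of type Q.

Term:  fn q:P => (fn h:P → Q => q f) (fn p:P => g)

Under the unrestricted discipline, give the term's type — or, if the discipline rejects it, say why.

not well-typed under unrestricted — fails simple typing
counts: f: 1, g: 1, q (λ-bound): 1, h (λ-bound): 0, p (λ-bound): 0
uses in reading order: q, f, g
typing: ill-typed: can't apply a value of type P
summary: ordered ✗, linear ✗, affine ✗, relevant ✗, unrestricted ✗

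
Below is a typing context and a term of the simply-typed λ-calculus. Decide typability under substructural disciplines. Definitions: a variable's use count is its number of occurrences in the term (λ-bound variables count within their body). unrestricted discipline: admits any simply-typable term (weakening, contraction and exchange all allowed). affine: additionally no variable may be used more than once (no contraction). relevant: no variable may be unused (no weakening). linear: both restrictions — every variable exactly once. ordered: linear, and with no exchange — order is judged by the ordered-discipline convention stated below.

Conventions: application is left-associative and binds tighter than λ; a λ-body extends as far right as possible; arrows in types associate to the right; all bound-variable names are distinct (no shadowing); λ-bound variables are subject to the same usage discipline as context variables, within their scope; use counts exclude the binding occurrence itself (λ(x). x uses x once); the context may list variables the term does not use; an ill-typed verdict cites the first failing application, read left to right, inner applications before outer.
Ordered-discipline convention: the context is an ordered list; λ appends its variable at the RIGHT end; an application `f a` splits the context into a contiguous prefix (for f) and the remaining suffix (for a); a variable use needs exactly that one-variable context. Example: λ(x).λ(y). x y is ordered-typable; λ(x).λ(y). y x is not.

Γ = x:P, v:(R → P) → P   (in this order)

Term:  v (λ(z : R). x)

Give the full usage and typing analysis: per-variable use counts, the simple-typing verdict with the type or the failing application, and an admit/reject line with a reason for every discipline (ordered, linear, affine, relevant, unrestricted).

usage: x: 1; v: 1; z (λ-bound): 0
uses in reading order: v, x
typing: the term checks, with type P
ordered: ✗, unused: z — weakening required
linear: ✗, unused: z — weakening required
affine: ✓, none of x, v, z used more than once
relevant: ✗, unused: z — weakening required
unrestricted: ✓, simply typable at P; W, C, E all held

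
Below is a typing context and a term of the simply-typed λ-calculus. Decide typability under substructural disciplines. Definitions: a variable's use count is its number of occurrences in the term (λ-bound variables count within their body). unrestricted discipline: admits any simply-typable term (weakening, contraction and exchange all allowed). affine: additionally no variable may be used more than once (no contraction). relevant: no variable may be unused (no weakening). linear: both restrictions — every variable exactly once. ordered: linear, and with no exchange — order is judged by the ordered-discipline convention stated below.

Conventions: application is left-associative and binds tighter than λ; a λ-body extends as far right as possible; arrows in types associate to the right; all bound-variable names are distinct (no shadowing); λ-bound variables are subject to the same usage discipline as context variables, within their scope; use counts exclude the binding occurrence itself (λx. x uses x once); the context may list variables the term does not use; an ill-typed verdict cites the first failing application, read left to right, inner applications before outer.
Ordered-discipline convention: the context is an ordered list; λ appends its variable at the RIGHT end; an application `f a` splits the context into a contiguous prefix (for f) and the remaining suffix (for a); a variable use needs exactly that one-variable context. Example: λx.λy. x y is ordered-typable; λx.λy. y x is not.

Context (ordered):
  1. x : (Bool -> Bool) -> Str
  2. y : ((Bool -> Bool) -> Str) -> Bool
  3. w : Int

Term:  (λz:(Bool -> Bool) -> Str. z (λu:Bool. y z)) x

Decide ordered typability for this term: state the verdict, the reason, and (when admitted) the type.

no — needs contraction — z ×2; needs weakening: w, u unused
use counts: x=1, y=1, w=0, z [bound]=2, u [bound]=0
uses in reading order: z, y, z, x
typing: the term checks, with type Str
across the five disciplines: ordered ✗, linear ✗, affine ✗, relevant ✗, unrestricted ✓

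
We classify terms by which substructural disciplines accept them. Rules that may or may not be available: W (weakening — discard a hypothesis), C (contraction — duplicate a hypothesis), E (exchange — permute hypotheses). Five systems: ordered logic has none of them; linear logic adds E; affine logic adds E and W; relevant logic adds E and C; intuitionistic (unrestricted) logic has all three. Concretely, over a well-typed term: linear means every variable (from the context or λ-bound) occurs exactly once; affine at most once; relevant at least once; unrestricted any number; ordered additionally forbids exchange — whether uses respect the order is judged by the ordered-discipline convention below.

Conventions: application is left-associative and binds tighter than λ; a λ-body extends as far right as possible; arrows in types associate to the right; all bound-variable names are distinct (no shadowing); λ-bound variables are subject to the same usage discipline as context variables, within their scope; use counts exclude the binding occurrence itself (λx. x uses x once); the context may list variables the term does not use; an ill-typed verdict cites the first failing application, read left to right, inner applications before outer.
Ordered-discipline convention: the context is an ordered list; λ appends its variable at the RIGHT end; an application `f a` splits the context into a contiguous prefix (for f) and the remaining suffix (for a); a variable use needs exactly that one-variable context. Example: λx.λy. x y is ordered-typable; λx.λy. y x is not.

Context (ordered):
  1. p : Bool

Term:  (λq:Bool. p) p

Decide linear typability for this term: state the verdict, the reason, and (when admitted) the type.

no — repeated use of p ×2; unused: q — weakening required
counts: p: 2, q (bound): 0
order of uses: p, p
typing: well-typed — term : Bool
summary: ordered ✗ | linear ✗ | affine ✗ | relevant ✗ | unrestricted ✓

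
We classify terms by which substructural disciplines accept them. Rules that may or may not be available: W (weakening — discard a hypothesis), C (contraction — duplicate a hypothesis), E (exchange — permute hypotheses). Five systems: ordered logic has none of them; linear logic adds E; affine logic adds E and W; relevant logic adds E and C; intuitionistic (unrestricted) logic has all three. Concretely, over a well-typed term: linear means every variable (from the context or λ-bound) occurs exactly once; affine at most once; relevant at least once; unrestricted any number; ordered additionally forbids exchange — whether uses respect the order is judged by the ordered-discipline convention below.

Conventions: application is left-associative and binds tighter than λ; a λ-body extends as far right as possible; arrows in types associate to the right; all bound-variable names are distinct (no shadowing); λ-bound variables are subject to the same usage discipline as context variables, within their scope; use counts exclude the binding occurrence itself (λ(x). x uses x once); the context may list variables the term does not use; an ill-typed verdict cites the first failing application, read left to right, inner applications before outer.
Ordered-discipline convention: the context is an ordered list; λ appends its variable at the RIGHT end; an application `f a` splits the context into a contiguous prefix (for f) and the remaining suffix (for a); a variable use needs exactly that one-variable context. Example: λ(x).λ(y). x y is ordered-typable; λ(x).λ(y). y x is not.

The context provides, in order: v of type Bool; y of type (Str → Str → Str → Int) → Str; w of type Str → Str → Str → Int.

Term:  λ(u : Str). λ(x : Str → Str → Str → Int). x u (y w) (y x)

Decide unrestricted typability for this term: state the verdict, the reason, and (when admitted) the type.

yes — type-checks (Str → (Str → Str → Str → Int) → Int) and nothing is barred; term : Str → (Str → Str → Str → Int) → Int
counts: v: 0×; y: 2×; w: 1×; u (bound): 1×; x (bound): 2×
uses in reading order: x, u, y, w, y, x
typing: the term checks, with type Str → (Str → Str → Str → Int) → Int
across the five disciplines: ordered ✗ | linear ✗ | affine ✗ | relevant ✗ | unrestricted ✓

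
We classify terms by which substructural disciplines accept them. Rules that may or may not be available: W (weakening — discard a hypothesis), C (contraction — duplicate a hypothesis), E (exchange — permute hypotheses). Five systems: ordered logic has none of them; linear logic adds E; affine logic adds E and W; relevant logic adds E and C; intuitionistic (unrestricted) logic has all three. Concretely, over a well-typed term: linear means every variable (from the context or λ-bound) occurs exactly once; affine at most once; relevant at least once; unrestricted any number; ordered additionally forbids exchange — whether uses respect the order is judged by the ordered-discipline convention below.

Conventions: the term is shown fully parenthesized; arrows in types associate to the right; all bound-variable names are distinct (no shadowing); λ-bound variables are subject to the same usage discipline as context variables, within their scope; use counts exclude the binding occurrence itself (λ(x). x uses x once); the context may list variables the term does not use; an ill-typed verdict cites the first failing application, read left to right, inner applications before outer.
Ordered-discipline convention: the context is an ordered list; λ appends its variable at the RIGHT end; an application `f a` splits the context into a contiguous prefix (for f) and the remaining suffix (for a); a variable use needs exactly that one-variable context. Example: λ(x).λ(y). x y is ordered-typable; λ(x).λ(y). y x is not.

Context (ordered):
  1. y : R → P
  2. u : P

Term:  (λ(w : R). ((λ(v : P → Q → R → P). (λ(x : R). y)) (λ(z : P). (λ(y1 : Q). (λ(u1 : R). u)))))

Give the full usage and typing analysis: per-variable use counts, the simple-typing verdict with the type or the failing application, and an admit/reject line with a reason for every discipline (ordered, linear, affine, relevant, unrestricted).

variable uses: y: 1; u: 1; w (bound): 0; v (bound): 0; x (bound): 0; z (bound): 0; y1 (bound): 0; u1 (bound): 0
left-to-right use order: y, u
typing: ✓ — R → R → R → P
ordered: ✗, unused: w, v, x, z, y1, u1 — weakening required
linear: ✗, unused: w, v, x, z, y1, u1 — weakening required
affine: ✓, y, u, w, v, x, z, y1, u1: no repeats, contraction unneeded
relevant: ✗, unused: w, v, x, z, y1, u1 — weakening required
unrestricted: ✓, typability at R → R → R → P is all that's needed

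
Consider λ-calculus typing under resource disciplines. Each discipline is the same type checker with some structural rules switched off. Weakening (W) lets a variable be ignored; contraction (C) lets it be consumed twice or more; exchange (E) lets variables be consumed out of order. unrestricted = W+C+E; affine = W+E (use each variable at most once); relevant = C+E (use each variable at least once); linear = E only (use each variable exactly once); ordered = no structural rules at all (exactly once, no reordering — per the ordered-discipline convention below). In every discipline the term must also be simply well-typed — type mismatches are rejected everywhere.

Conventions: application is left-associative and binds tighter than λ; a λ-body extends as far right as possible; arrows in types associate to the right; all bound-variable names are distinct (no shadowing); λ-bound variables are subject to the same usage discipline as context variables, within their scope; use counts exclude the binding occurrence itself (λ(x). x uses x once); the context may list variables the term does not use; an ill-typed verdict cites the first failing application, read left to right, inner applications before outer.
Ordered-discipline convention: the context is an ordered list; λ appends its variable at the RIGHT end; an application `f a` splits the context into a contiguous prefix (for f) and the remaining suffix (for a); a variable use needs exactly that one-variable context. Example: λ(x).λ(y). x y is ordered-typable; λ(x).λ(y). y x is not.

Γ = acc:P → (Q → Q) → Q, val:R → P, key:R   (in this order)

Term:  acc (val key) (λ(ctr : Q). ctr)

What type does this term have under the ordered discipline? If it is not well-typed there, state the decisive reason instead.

term : Q
use counts: acc: 1; val: 1; key: 1; ctr (λ-bound): 1
use order (left to right): acc, val, key, ctr
typing: ✓ — Q
summary: ordered ✓ · linear ✓ · affine ✓ · relevant ✓ · unrestricted ✓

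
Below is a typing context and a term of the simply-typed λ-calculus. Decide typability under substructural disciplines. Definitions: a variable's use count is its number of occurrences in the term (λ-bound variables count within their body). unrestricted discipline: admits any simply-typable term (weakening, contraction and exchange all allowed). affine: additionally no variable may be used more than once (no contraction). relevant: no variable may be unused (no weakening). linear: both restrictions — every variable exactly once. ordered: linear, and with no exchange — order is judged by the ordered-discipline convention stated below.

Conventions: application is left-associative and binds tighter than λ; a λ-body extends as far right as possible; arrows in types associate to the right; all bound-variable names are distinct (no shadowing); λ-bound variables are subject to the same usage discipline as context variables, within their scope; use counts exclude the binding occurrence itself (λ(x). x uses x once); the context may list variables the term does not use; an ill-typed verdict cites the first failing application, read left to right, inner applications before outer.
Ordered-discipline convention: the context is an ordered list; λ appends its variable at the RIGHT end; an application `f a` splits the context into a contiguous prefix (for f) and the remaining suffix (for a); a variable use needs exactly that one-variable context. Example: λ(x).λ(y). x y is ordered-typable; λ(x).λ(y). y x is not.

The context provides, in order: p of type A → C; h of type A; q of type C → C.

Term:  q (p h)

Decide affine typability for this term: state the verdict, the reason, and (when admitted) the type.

yes — none of p, h, q used more than once; term : C
variable uses: p ×1; h ×1; q ×1
left-to-right use order: q, p, h
typing: ✓ — C
per-discipline verdicts: ordered ✗ · linear ✓ · affine ✓ · relevant ✓ · unrestricted ✓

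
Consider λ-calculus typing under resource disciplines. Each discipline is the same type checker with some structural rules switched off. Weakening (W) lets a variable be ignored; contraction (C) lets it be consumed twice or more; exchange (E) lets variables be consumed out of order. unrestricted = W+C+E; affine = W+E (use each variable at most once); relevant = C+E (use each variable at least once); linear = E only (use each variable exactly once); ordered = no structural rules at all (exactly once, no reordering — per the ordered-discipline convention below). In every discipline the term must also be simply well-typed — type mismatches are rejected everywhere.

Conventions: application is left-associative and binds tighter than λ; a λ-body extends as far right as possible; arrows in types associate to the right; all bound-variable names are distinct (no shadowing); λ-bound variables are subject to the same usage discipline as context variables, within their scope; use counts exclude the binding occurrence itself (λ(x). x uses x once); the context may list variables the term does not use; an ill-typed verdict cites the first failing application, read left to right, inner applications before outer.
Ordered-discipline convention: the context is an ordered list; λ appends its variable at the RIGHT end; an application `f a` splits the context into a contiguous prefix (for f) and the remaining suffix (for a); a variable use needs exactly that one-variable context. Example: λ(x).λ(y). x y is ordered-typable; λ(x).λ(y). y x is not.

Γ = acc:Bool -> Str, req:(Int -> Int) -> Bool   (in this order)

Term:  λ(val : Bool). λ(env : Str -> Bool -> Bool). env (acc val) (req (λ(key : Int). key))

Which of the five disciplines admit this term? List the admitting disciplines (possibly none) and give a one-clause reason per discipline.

admitted in: linear, affine, relevant, unrestricted
use counts: acc: 1, req: 1, val (bound): 1, env (bound): 1, key (bound): 1
left-to-right use order: env, acc, val, req, key
typing: the term checks, with type Bool -> (Str -> Bool -> Bool) -> Bool
ordered: ✗, needs exchange: uses follow env, acc, val, req, key
linear: ✓, acc, req, val, env, key: one use apiece
affine: ✓, acc, req, val, env, key: no repeats, contraction unneeded
relevant: ✓, at least one use each (acc, req, val, env, key)
unrestricted: ✓, well-typed at Bool -> (Str -> Bool -> Bool) -> Bool; no restrictions here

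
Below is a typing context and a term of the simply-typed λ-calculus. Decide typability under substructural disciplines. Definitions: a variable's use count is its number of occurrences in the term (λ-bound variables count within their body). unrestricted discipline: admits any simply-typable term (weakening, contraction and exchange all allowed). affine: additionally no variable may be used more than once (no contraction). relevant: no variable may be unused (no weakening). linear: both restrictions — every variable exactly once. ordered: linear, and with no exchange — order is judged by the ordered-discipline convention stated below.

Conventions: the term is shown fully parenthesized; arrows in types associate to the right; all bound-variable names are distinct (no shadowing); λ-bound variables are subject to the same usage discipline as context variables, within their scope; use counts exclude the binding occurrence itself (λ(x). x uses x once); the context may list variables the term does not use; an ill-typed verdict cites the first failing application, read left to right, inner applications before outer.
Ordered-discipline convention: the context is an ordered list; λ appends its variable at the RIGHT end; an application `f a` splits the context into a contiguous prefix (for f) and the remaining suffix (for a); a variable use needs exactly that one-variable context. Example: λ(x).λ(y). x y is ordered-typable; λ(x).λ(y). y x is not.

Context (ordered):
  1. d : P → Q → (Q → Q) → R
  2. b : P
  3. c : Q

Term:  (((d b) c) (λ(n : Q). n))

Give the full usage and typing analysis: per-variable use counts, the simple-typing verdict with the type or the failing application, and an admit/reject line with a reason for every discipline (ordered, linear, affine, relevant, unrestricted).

use counts: d: 1; b: 1; c: 1; n (bound): 1
use order (left to right): d, b, c, n
typing: well-typed — term : R
ordered: ✓ — single-use (d, b, c, n), ordered derivation ok
linear: ✓ — single use per variable (d, b, c, n)
affine: ✓ — at most one use each (d, b, c, n)
relevant: ✓ — at least one use each (d, b, c, n)
unrestricted: ✓ — simply typable at R; W, C, E all held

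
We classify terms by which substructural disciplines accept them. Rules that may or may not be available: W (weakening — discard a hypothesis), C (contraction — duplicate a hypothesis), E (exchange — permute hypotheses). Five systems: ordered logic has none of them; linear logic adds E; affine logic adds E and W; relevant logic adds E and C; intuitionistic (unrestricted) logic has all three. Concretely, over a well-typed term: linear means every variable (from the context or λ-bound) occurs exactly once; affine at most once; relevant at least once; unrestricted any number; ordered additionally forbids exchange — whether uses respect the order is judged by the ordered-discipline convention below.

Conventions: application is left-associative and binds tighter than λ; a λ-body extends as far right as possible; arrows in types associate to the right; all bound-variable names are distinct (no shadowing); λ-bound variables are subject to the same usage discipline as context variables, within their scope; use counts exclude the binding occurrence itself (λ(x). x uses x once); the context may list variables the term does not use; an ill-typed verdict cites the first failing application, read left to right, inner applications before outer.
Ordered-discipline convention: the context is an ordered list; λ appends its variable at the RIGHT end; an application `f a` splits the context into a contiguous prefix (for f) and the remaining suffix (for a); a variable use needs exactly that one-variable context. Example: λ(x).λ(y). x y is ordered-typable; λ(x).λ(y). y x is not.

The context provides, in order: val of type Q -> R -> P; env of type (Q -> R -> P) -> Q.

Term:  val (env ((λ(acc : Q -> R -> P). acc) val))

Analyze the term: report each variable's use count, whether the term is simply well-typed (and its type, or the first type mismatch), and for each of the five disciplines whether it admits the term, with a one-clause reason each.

variable uses: val: 2, env: 1, acc (bound): 1
order of uses: val, env, acc, val
typing: well-typed — term : R -> P
ordered ✗ (uses contraction: val ×2)
linear ✗ (uses contraction: val ×2)
affine ✗ (uses contraction: val ×2)
relevant ✓ (every one of val, env, acc appears)
unrestricted ✓ (typability at R -> P is all that's needed)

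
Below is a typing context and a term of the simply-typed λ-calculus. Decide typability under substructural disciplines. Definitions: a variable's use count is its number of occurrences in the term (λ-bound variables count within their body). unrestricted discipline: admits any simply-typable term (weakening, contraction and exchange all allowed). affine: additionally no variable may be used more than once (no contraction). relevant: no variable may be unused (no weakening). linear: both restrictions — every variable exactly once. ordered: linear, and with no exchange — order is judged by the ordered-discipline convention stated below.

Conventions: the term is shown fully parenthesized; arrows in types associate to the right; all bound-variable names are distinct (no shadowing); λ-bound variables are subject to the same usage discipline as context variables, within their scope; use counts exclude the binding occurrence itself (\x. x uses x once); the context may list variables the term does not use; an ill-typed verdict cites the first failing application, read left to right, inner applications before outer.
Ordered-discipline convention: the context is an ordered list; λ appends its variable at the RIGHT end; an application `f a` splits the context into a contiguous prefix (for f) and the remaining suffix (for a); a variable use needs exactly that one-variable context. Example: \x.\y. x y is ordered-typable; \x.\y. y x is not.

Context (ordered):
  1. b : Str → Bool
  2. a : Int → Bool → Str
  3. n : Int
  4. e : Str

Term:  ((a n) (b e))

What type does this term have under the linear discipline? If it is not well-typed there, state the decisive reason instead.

term : Str
counts: b=1, a=1, n=1, e=1
left-to-right use order: a, n, b, e
typing: ✓ — Str
summary: ordered ✗; linear ✓; affine ✓; relevant ✓; unrestricted ✓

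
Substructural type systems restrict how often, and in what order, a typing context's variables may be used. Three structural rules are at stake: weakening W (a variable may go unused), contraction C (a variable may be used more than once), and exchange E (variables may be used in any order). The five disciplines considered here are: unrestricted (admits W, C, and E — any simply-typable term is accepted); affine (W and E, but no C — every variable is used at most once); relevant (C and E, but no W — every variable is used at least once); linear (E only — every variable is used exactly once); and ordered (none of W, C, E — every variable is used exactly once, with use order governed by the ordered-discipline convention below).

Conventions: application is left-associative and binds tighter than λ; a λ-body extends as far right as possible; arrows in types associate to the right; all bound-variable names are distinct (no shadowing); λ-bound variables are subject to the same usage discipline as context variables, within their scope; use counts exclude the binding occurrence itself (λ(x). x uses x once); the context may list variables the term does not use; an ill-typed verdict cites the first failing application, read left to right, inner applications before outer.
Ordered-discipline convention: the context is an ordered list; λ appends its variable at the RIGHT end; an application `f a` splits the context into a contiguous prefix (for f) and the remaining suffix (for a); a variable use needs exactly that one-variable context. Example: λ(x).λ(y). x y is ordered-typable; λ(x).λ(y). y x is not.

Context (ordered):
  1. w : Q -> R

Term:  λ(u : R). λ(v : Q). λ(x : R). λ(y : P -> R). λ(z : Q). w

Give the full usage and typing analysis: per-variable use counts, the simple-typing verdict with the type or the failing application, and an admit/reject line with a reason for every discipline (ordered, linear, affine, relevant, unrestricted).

variable uses: w: 1, u [bound]: 0, v [bound]: 0, x [bound]: 0, y [bound]: 0, z [bound]: 0
use order (left to right): w
typing: ✓ — R -> Q -> R -> (P -> R) -> Q -> Q -> R
ordered: ✗, unused: u, v, x, y, z — weakening required
linear: ✗, unused: u, v, x, y, z — weakening required
affine: ✓, no duplicate uses among w, u, v, x, y, z
relevant: ✗, unused: u, v, x, y, z — weakening required
unrestricted: ✓, typability at R -> Q -> R -> (P -> R) -> Q -> Q -> R is all that's needed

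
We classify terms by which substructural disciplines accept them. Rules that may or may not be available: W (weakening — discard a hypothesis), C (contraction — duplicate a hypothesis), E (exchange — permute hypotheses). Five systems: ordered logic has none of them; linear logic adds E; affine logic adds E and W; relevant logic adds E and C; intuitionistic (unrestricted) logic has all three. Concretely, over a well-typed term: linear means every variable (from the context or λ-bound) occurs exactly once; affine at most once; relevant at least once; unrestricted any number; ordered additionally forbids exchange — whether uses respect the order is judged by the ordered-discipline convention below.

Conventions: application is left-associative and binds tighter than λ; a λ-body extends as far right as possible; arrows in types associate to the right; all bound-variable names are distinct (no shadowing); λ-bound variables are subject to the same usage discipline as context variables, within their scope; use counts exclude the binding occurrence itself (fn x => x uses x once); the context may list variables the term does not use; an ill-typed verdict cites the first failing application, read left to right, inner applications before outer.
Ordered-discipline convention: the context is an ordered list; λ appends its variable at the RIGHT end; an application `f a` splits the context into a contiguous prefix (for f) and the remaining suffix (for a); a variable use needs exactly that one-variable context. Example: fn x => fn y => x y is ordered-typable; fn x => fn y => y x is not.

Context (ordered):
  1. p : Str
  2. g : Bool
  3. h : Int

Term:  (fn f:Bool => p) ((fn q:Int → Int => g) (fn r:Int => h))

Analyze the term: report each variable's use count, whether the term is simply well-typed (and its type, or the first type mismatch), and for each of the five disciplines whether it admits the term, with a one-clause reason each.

use counts: p ×1; g ×1; h ×1; f [bound] ×0; q [bound] ×0; r [bound] ×0
left-to-right use order: p, g, h
typing: the term checks, with type Str
ordered: ✗ — needs weakening: f, q, r unused
linear: ✗ — needs weakening: f, q, r unused
affine: ✓ — none of p, g, h, f, q, r used more than once
relevant: ✗ — needs weakening: f, q, r unused
unrestricted: ✓ — type-checks (Str) and nothing is barred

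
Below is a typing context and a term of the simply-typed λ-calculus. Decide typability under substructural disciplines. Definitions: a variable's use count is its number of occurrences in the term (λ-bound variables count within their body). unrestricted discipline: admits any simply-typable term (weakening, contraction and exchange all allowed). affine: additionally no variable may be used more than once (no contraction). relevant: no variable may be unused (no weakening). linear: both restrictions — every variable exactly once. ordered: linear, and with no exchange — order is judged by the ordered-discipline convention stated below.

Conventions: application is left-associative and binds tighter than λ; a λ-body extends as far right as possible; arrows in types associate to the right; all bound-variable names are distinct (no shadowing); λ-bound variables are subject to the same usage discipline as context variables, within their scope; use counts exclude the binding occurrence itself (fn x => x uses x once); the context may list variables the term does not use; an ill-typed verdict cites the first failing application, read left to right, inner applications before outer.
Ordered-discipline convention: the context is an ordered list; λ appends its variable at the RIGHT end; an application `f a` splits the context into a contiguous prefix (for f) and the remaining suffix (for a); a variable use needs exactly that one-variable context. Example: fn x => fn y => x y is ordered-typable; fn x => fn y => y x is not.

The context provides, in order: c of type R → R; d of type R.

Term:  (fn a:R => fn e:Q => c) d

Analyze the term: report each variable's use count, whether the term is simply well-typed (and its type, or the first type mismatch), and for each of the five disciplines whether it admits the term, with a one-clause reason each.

use counts: c ×1; d ×1; a [bound] ×0; e [bound] ×0
uses in reading order: c, d
typing: the term checks, with type Q → R → R
ordered ✗ (unused: a, e — weakening required)
linear ✗ (unused: a, e — weakening required)
affine ✓ (at most one use each (c, d, a, e))
relevant ✗ (unused: a, e — weakening required)
unrestricted ✓ (simply typable at Q → R → R; W, C, E all held)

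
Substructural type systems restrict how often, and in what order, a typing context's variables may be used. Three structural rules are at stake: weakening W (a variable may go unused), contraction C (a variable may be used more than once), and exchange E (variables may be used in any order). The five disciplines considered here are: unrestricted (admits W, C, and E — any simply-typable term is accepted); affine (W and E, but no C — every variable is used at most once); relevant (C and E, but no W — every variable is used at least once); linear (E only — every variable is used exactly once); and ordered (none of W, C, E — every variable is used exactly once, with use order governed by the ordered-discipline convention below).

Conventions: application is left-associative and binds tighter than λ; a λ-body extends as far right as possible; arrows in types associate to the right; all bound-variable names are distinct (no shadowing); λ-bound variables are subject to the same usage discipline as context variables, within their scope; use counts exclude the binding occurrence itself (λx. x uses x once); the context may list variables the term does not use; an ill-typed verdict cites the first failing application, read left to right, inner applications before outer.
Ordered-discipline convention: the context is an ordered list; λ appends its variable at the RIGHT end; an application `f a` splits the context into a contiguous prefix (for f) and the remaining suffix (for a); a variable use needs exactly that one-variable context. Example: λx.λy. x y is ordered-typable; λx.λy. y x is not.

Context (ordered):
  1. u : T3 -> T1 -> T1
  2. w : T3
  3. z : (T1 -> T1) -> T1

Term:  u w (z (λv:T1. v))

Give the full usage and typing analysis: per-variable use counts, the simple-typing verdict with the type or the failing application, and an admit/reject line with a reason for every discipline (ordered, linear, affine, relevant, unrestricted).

usage: u: 1×, w: 1×, z: 1×, v (λ-bound): 1×
order of uses: u, w, z, v
typing: well-typed — term : T1
ordered ✓ (single-use (u, w, z, v), ordered derivation ok)
linear ✓ (u, w, z, v: one use apiece)
affine ✓ (u, w, z, v: no repeats, contraction unneeded)
relevant ✓ (u, w, z, v: all used, weakening unneeded)
unrestricted ✓ (well-typed at T1; no restrictions here)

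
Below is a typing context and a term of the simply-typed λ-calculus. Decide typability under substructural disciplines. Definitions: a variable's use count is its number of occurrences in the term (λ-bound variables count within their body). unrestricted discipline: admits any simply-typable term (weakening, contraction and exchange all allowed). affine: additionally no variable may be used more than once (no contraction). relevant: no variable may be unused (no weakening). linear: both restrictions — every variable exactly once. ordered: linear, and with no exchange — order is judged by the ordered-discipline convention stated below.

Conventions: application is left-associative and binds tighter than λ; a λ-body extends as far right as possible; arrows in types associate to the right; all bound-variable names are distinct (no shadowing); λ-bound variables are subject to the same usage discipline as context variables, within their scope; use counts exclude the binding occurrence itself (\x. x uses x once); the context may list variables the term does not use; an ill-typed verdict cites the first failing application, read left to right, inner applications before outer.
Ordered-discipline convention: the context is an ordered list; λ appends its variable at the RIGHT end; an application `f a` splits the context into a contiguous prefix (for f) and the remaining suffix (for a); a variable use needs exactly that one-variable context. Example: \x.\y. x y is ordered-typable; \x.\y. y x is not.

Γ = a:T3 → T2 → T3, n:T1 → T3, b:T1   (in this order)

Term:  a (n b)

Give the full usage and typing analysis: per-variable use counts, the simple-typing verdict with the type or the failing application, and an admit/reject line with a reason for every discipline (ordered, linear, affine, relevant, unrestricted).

counts: a: 1, n: 1, b: 1
left-to-right use order: a, n, b
typing: ✓ — T2 → T3
ordered ✓ (single-use (a, n, b), ordered derivation ok)
linear ✓ (each of a, n, b used exactly once)
affine ✓ (a, n, b: no repeats, contraction unneeded)
relevant ✓ (every one of a, n, b appears)
unrestricted ✓ (simply typable at T2 → T3; W, C, E all held)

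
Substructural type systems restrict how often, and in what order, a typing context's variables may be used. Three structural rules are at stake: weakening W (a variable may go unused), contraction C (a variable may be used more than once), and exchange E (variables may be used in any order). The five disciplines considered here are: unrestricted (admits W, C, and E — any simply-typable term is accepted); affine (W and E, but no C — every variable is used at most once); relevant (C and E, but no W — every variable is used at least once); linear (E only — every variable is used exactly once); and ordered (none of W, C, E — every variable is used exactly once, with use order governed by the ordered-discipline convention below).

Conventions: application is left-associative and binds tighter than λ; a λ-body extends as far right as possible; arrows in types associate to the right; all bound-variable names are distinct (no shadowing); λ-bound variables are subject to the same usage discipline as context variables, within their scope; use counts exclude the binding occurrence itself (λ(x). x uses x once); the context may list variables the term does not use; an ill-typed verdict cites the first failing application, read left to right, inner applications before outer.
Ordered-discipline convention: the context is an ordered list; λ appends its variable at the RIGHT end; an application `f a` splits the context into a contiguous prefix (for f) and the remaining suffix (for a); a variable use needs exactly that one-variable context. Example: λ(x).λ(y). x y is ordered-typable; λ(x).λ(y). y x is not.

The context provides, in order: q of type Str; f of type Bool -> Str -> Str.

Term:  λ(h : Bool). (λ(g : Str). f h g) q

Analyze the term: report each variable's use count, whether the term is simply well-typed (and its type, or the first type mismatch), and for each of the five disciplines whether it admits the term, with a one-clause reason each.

counts: q: 1×; f: 1×; h (λ-bound): 1×; g (λ-bound): 1×
order of uses: f, h, g, q
typing: well-typed — term : Bool -> Str
ordered: ✗ — use order f, h, g, q needs exchange
linear: ✓ — exactly-once usage across q, f, h, g
affine: ✓ — q, f, h, g: no repeats, contraction unneeded
relevant: ✓ — at least one use each (q, f, h, g)
unrestricted: ✓ — simply typable at Bool -> Str; W, C, E all held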